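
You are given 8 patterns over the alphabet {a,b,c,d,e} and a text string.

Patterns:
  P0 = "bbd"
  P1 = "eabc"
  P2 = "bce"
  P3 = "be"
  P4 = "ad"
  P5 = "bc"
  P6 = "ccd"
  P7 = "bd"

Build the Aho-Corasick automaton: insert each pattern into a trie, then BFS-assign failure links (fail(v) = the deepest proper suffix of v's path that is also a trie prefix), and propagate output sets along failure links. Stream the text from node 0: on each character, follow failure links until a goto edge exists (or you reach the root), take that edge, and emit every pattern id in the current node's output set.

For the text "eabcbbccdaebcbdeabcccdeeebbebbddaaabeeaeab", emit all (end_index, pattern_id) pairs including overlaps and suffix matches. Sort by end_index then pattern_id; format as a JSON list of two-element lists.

Construct AC machine:
Trie nodes:
  n0 'ε': a→11 b→1 c→13 e→4
  n1 'b': b→2 c→8 d→16 e→10
  n2 'bb': d→3
  n3 'bbd': ·  ←P0
  n4 'e': a→5
  n5 'ea': b→6
  n6 'eab': c→7
  n7 'eabc': ·  ←P1
  n8 'bc': e→9  ←P5
  n9 'bce': ·  ←P2
  n10 'be': ·  ←P3
  n11 'a': d→12
  n12 'ad': ·  ←P4
  n13 'c': c→14
  n14 'cc': d→15
  n15 'ccd': ·  ←P6
  n16 'bd': ·  ←P7

BFS fail/out derivation:
  n1('b'): parent n0 fail=0; on 'b' 0 → fail=0;  out ∅∪∅=∅
  n4('e'): parent n0 fail=0; on 'e' 0 → fail=0;  out ∅∪∅=∅
  n11('a'): parent n0 fail=0; on 'a' 0 → fail=0;  out ∅∪∅=∅
  n13('c'): parent n0 fail=0; on 'c' 0 → fail=0;  out ∅∪∅=∅
  n2('bb'): parent n1 fail=0; on 'b' 0 → fail=1;  out ∅∪∅=∅
  n5('ea'): parent n4 fail=0; on 'a' 0 → fail=11;  out ∅∪∅=∅
  n8('bc'): parent n1 fail=0; on 'c' 0 → fail=13;  out {5}∪∅={5}
  n10('be'): parent n1 fail=0; on 'e' 0 → fail=4;  out {3}∪∅={3}
  n12('ad'): parent n11 fail=0; on 'd' 0 → fail=0;  out {4}∪∅={4}
  n14('cc'): parent n13 fail=0; on 'c' 0 → fail=13;  out ∅∪∅=∅
  n16('bd'): parent n1 fail=0; on 'd' 0 → fail=0;  out {7}∪∅={7}
  n3('bbd'): parent n2 fail=1; on 'd' 1 → fail=16;  out {0}∪{7}={0,7}
  n6('eab'): parent n5 fail=11; on 'b' 11→0 → fail=1;  out ∅∪∅=∅
  n9('bce'): parent n8 fail=13; on 'e' 13→0 → fail=4;  out {2}∪∅={2}
  n15('ccd'): parent n14 fail=13; on 'd' 13→0 → fail=0;  out {6}∪∅={6}
  n7('eabc'): parent n6 fail=1; on 'c' 1 → fail=8;  out {1}∪{5}={1,5}

Scan:
i=0 'e': node 0→4
i=1 'a': node 4→5
i=2 'b': node 5→6
i=3 'c': node 6→7  → match P1@[0:3],P5@[2:3]
i=4 'b': node 7→1 (fail-walked)
i=5 'b': node 1→2
i=6 'c': node 2→8 (fail-walked)  → match P5@[5:6]
i=7 'c': node 8→14 (fail-walked)
i=8 'd': node 14→15  → match P6@[6:8]
i=9 'a': node 15→11 (fail-walked)
i=10 'e': node 11→4 (fail-walked)
i=11 'b': node 4→1 (fail-walked)
i=12 'c': node 1→8  → match P5@[11:12]
i=13 'b': node 8→1 (fail-walked)
i=14 'd': node 1→16  → match P7@[13:14]
i=15 'e': node 16→4 (fail-walked)
i=16 'a': node 4→5
i=17 'b': node 5→6
i=18 'c': node 6→7  → match P1@[15:18],P5@[17:18]
i=19 'c': node 7→14 (fail-walked)
i=20 'c': node 14→14 (fail-walked)
i=21 'd': node 14→15  → match P6@[19:21]
i=22 'e': node 15→4 (fail-walked)
i=23 'e': node 4→4 (fail-walked)
i=24 'e': node 4→4 (fail-walked)
i=25 'b': node 4→1 (fail-walked)
i=26 'b': node 1→2
i=27 'e': node 2→10 (fail-walked)  → match P3@[26:27]
i=28 'b': node 10→1 (fail-walked)
i=29 'b': node 1→2
i=30 'd': node 2→3  → match P0@[28:30],P7@[29:30]
i=31 'd': node 3→0 (fail-walked)
i=32 'a': node 0→11
i=33 'a': node 11→11 (fail-walked)
i=34 'a': node 11→11 (fail-walked)
i=35 'b': node 11→1 (fail-walked)
i=36 'e': node 1→10  → match P3@[35:36]
i=37 'e': node 10→4 (fail-walked)
i=38 'a': node 4→5
i=39 'e': node 5→4 (fail-walked)
i=40 'a': node 4→5
i=41 'b': node 5→6

Matches: [[3,1],[3,5],[6,5],[8,6],[12,5],[14,7],[18,1],[18,5],[21,6],[27,3],[30,0],[30,7],[36,3]]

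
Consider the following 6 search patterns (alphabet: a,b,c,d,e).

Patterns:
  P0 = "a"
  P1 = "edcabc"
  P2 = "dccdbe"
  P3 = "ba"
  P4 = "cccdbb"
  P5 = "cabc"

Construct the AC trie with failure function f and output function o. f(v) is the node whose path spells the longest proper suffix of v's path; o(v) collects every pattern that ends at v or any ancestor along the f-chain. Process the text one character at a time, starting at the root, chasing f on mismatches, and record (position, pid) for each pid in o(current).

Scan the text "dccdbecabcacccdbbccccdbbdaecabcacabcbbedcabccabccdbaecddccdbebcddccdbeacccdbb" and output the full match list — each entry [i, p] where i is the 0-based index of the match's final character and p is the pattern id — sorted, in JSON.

Build automaton:
Trie nodes:
  n0 'ε': a→1 b→14 c→16 d→8 e→2
  n1 'a': ·  ←P0
  n2 'e': d→3
  n3 'ed': c→4
  n4 'edc': a→5
  n5 'edca': b→6
  n6 'edcab': c→7
  n7 'edcabc': ·  ←P1
  n8 'd': c→9
  n9 'dc': c→10
  n10 'dcc': d→11
  n11 'dccd': b→12
  n12 'dccdb': e→13
  n13 'dccdbe': ·  ←P2
  n14 'b': a→15
  n15 'ba': ·  ←P3
  n16 'c': a→22 c→17
  n17 'cc': c→18
  n18 'ccc': d→19
  n19 'cccd': b→20
  n20 'cccdb': b→21
  n21 'cccdbb': ·  ←P4
  n22 'ca': b→23
  n23 'cab': c→24
  n24 'cabc': ·  ←P5

BFS fail/out derivation:
  fail(1) 'a': from fail(0)=0 chase 'a': 0 ⇒ 0;  out={0}∪out(0)={0}
  fail(2) 'e': from fail(0)=0 chase 'e': 0 ⇒ 0;  out=∅∪out(0)=∅
  fail(8) 'd': from fail(0)=0 chase 'd': 0 ⇒ 0;  out=∅∪out(0)=∅
  fail(14) 'b': from fail(0)=0 chase 'b': 0 ⇒ 0;  out=∅∪out(0)=∅
  fail(16) 'c': from fail(0)=0 chase 'c': 0 ⇒ 0;  out=∅∪out(0)=∅
  fail(3) 'ed': from fail(2)=0 chase 'd': 0 ⇒ 8;  out=∅∪out(8)=∅
  fail(9) 'dc': from fail(8)=0 chase 'c': 0 ⇒ 16;  out=∅∪out(16)=∅
  fail(15) 'ba': from fail(14)=0 chase 'a': 0 ⇒ 1;  out={3}∪out(1)={0,3}
  fail(17) 'cc': from fail(16)=0 chase 'c': 0 ⇒ 16;  out=∅∪out(16)=∅
  fail(22) 'ca': from fail(16)=0 chase 'a': 0 ⇒ 1;  out=∅∪out(1)={0}
  fail(4) 'edc': from fail(3)=8 chase 'c': 8 ⇒ 9;  out=∅∪out(9)=∅
  fail(10) 'dcc': from fail(9)=16 chase 'c': 16 ⇒ 17;  out=∅∪out(17)=∅
  fail(18) 'ccc': from fail(17)=16 chase 'c': 16 ⇒ 17;  out=∅∪out(17)=∅
  fail(23) 'cab': from fail(22)=1 chase 'b': 1→0 ⇒ 14;  out=∅∪out(14)=∅
  fail(5) 'edca': from fail(4)=9 chase 'a': 9→16 ⇒ 22;  out=∅∪out(22)={0}
  fail(11) 'dccd': from fail(10)=17 chase 'd': 17→16→0 ⇒ 8;  out=∅∪out(8)=∅
  fail(19) 'cccd': from fail(18)=17 chase 'd': 17→16→0 ⇒ 8;  out=∅∪out(8)=∅
  fail(24) 'cabc': from fail(23)=14 chase 'c': 14→0 ⇒ 16;  out={5}∪out(16)={5}
  fail(6) 'edcab': from fail(5)=22 chase 'b': 22 ⇒ 23;  out=∅∪out(23)=∅
  fail(12) 'dccdb': from fail(11)=8 chase 'b': 8→0 ⇒ 14;  out=∅∪out(14)=∅
  fail(20) 'cccdb': from fail(19)=8 chase 'b': 8→0 ⇒ 14;  out=∅∪out(14)=∅
  fail(7) 'edcabc': from fail(6)=23 chase 'c': 23 ⇒ 24;  out={1}∪out(24)={1,5}
  fail(13) 'dccdbe': from fail(12)=14 chase 'e': 14→0 ⇒ 2;  out={2}∪out(2)={2}
  fail(21) 'cccdbb': from fail(20)=14 chase 'b': 14→0 ⇒ 14;  out={4}∪out(14)={4}

Text stream:
[0] read 'd'  n0⇒n8
[1] read 'c'  n8⇒n9
[2] read 'c'  n9⇒n10
[3] read 'd'  n10⇒n11
[4] read 'b'  n11⇒n12
[5] read 'e'  n12⇒n13  ** P2@[0:5]
[6] read 'c'  n13⇒n16 ·f
[7] read 'a'  n16⇒n22  ** P0@[7:7]
[8] read 'b'  n22⇒n23
[9] read 'c'  n23⇒n24  ** P5@[6:9]
[10] read 'a'  n24⇒n22 ·f  ** P0@[10:10]
[11] read 'c'  n22⇒n16 ·f
[12] read 'c'  n16⇒n17
[13] read 'c'  n17⇒n18
[14] read 'd'  n18⇒n19
[15] read 'b'  n19⇒n20
[16] read 'b'  n20⇒n21  ** P4@[11:16]
[17] read 'c'  n21⇒n16 ·f
[18] read 'c'  n16⇒n17
[19] read 'c'  n17⇒n18
[20] read 'c'  n18⇒n18 ·f
[21] read 'd'  n18⇒n19
[22] read 'b'  n19⇒n20
[23] read 'b'  n20⇒n21  ** P4@[18:23]
[24] read 'd'  n21⇒n8 ·f
[25] read 'a'  n8⇒n1 ·f  ** P0@[25:25]
[26] read 'e'  n1⇒n2 ·f
[27] read 'c'  n2⇒n16 ·f
[28] read 'a'  n16⇒n22  ** P0@[28:28]
[29] read 'b'  n22⇒n23
[30] read 'c'  n23⇒n24  ** P5@[27:30]
[31] read 'a'  n24⇒n22 ·f  ** P0@[31:31]
[32] read 'c'  n22⇒n16 ·f
[33] read 'a'  n16⇒n22  ** P0@[33:33]
[34] read 'b'  n22⇒n23
[35] read 'c'  n23⇒n24  ** P5@[32:35]
[36] read 'b'  n24⇒n14 ·f
[37] read 'b'  n14⇒n14 ·f
[38] read 'e'  n14⇒n2 ·f
[39] read 'd'  n2⇒n3
[40] read 'c'  n3⇒n4
[41] read 'a'  n4⇒n5  ** P0@[41:41]
[42] read 'b'  n5⇒n6
[43] read 'c'  n6⇒n7  ** P1@[38:43],P5@[40:43]
[44] read 'c'  n7⇒n17 ·f
[45] read 'a'  n17⇒n22 ·f  ** P0@[45:45]
[46] read 'b'  n22⇒n23
[47] read 'c'  n23⇒n24  ** P5@[44:47]
[48] read 'c'  n24⇒n17 ·f
[49] read 'd'  n17⇒n8 ·f
[50] read 'b'  n8⇒n14 ·f
[51] read 'a'  n14⇒n15  ** P0@[51:51],P3@[50:51]
[52] read 'e'  n15⇒n2 ·f
[53] read 'c'  n2⇒n16 ·f
[54] read 'd'  n16⇒n8 ·f
[55] read 'd'  n8⇒n8 ·f
[56] read 'c'  n8⇒n9
[57] read 'c'  n9⇒n10
[58] read 'd'  n10⇒n11
[59] read 'b'  n11⇒n12
[60] read 'e'  n12⇒n13  ** P2@[55:60]
[61] read 'b'  n13⇒n14 ·f
[62] read 'c'  n14⇒n16 ·f
[63] read 'd'  n16⇒n8 ·f
[64] read 'd'  n8⇒n8 ·f
[65] read 'c'  n8⇒n9
[66] read 'c'  n9⇒n10
[67] read 'd'  n10⇒n11
[68] read 'b'  n11⇒n12
[69] read 'e'  n12⇒n13  ** P2@[64:69]
[70] read 'a'  n13⇒n1 ·f  ** P0@[70:70]
[71] read 'c'  n1⇒n16 ·f
[72] read 'c'  n16⇒n17
[73] read 'c'  n17⇒n18
[74] read 'd'  n18⇒n19
[75] read 'b'  n19⇒n20
[76] read 'b'  n20⇒n21  ** P4@[71:76]

All matches (sorted): [[5,2],[7,0],[9,5],[10,0],[16,4],[23,4],[25,0],[28,0],[30,5],[31,0],[33,0],[35,5],[41,0],[43,1],[43,5],[45,0],[47,5],[51,0],[51,3],[60,2],[69,2],[70,0],[76,4]]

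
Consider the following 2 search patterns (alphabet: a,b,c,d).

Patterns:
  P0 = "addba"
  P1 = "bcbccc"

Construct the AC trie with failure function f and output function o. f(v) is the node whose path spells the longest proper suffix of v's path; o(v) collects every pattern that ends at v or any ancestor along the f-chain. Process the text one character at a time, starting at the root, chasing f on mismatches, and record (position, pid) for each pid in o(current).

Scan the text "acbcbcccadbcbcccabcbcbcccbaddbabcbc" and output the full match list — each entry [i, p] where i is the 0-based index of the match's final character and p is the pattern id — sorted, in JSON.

Construct AC machine:
Trie (insert patterns):
  0='ε' goto a→1 b→6
  1='a' goto d→2
  2='ad' goto d→3
  3='add' goto b→4
  4='addb' goto a→5
  5='addba' goto ·  [P0 ends]
  6='b' goto c→7
  7='bc' goto b→8
  8='bcb' goto c→9
  9='bcbc' goto c→10
  10='bcbcc' goto c→11
  11='bcbccc' goto ·  [P1 ends]

Failure links (BFS by depth):
  n1('a'): parent n0 fail=0; on 'a' 0 → fail=0;  out ∅∪∅=∅
  n6('b'): parent n0 fail=0; on 'b' 0 → fail=0;  out ∅∪∅=∅
  n2('ad'): parent n1 fail=0; on 'd' 0 → fail=0;  out ∅∪∅=∅
  n7('bc'): parent n6 fail=0; on 'c' 0 → fail=0;  out ∅∪∅=∅
  n3('add'): parent n2 fail=0; on 'd' 0 → fail=0;  out ∅∪∅=∅
  n8('bcb'): parent n7 fail=0; on 'b' 0 → fail=6;  out ∅∪∅=∅
  n4('addb'): parent n3 fail=0; on 'b' 0 → fail=6;  out ∅∪∅=∅
  n9('bcbc'): parent n8 fail=6; on 'c' 6 → fail=7;  out ∅∪∅=∅
  n5('addba'): parent n4 fail=6; on 'a' 6→0 → fail=1;  out {0}∪∅={0}
  n10('bcbcc'): parent n9 fail=7; on 'c' 7→0 → fail=0;  out ∅∪∅=∅
  n11('bcbccc'): parent n10 fail=0; on 'c' 0 → fail=0;  out {1}∪∅={1}

Text stream:
pos 0 'a': at 1
pos 1 'c': at 0 ·f
pos 2 'b': at 6
pos 3 'c': at 7
pos 4 'b': at 8
pos 5 'c': at 9
pos 6 'c': at 10
pos 7 'c': at 11  → match P1@[2:7]
pos 8 'a': at 1 ·f
pos 9 'd': at 2
pos 10 'b': at 6 ·f
pos 11 'c': at 7
pos 12 'b': at 8
pos 13 'c': at 9
pos 14 'c': at 10
pos 15 'c': at 11  → match P1@[10:15]
pos 16 'a': at 1 ·f
pos 17 'b': at 6 ·f
pos 18 'c': at 7
pos 19 'b': at 8
pos 20 'c': at 9
pos 21 'b': at 8 ·f
pos 22 'c': at 9
pos 23 'c': at 10
pos 24 'c': at 11  → match P1@[19:24]
pos 25 'b': at 6 ·f
pos 26 'a': at 1 ·f
pos 27 'd': at 2
pos 28 'd': at 3
pos 29 'b': at 4
pos 30 'a': at 5  → match P0@[26:30]
pos 31 'b': at 6 ·f
pos 32 'c': at 7
pos 33 'b': at 8
pos 34 'c': at 9

Matches: [[7,1],[15,1],[24,1],[30,0]]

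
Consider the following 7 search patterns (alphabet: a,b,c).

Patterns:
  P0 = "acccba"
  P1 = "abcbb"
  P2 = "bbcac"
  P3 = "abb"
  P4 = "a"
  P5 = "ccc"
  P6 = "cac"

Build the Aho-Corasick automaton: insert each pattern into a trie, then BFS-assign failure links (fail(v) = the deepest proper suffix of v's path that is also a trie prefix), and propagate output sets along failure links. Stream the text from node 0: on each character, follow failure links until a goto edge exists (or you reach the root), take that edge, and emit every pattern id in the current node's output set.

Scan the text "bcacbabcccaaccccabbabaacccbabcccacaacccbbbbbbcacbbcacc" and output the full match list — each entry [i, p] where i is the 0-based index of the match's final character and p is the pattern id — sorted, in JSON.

Construct AC machine:
Trie (insert patterns):
  0='ε' goto a→1 b→11 c→17
  1='a' goto b→7 c→2  ←P4
  2='ac' goto c→3
  3='acc' goto c→4
  4='accc' goto b→5
  5='acccb' goto a→6
  6='acccba' goto ·  ←P0
  7='ab' goto b→16 c→8
  8='abc' goto b→9
  9='abcb' goto b→10
  10='abcbb' goto ·  ←P1
  11='b' goto b→12
  12='bb' goto c→13
  13='bbc' goto a→14
  14='bbca' goto c→15
  15='bbcac' goto ·  ←P2
  16='abb' goto ·  ←P3
  17='c' goto a→20 c→18
  18='cc' goto c→19
  19='ccc' goto ·  ←P5
  20='ca' goto c→21
  21='cac' goto ·  ←P6

Failure links (BFS by depth):
  fail(1) 'a': from fail(0)=0 chase 'a': 0 ⇒ 0;  out={4}∪out(0)={4}
  fail(11) 'b': from fail(0)=0 chase 'b': 0 ⇒ 0;  out=∅∪out(0)=∅
  fail(17) 'c': from fail(0)=0 chase 'c': 0 ⇒ 0;  out=∅∪out(0)=∅
  fail(2) 'ac': from fail(1)=0 chase 'c': 0 ⇒ 17;  out=∅∪out(17)=∅
  fail(7) 'ab': from fail(1)=0 chase 'b': 0 ⇒ 11;  out=∅∪out(11)=∅
  fail(12) 'bb': from fail(11)=0 chase 'b': 0 ⇒ 11;  out=∅∪out(11)=∅
  fail(18) 'cc': from fail(17)=0 chase 'c': 0 ⇒ 17;  out=∅∪out(17)=∅
  fail(20) 'ca': from fail(17)=0 chase 'a': 0 ⇒ 1;  out=∅∪out(1)={4}
  fail(3) 'acc': from fail(2)=17 chase 'c': 17 ⇒ 18;  out=∅∪out(18)=∅
  fail(8) 'abc': from fail(7)=11 chase 'c': 11→0 ⇒ 17;  out=∅∪out(17)=∅
  fail(13) 'bbc': from fail(12)=11 chase 'c': 11→0 ⇒ 17;  out=∅∪out(17)=∅
  fail(16) 'abb': from fail(7)=11 chase 'b': 11 ⇒ 12;  out={3}∪out(12)={3}
  fail(19) 'ccc': from fail(18)=17 chase 'c': 17 ⇒ 18;  out={5}∪out(18)={5}
  fail(21) 'cac': from fail(20)=1 chase 'c': 1 ⇒ 2;  out={6}∪out(2)={6}
  fail(4) 'accc': from fail(3)=18 chase 'c': 18 ⇒ 19;  out=∅∪out(19)={5}
  fail(9) 'abcb': from fail(8)=17 chase 'b': 17→0 ⇒ 11;  out=∅∪out(11)=∅
  fail(14) 'bbca': from fail(13)=17 chase 'a': 17 ⇒ 20;  out=∅∪out(20)={4}
  fail(5) 'acccb': from fail(4)=19 chase 'b': 19→18→17→0 ⇒ 11;  out=∅∪out(11)=∅
  fail(10) 'abcbb': from fail(9)=11 chase 'b': 11 ⇒ 12;  out={1}∪out(12)={1}
  fail(15) 'bbcac': from fail(14)=20 chase 'c': 20 ⇒ 21;  out={2}∪out(21)={2,6}
  fail(6) 'acccba': from fail(5)=11 chase 'a': 11→0 ⇒ 1;  out={0}∪out(1)={0,4}

Run:
i=0 'b': node 0→11
i=1 'c': node 11→17 ·f
i=2 'a': node 17→20  ** P4@[2:2]
i=3 'c': node 20→21  ** P6@[1:3]
i=4 'b': node 21→11 ·f
i=5 'a': node 11→1 ·f  ** P4@[5:5]
i=6 'b': node 1→7
i=7 'c': node 7→8
i=8 'c': node 8→18 ·f
i=9 'c': node 18→19  ** P5@[7:9]
i=10 'a': node 19→20 ·f  ** P4@[10:10]
i=11 'a': node 20→1 ·f  ** P4@[11:11]
i=12 'c': node 1→2
i=13 'c': node 2→3
i=14 'c': node 3→4  ** P5@[12:14]
i=15 'c': node 4→19 ·f  ** P5@[13:15]
i=16 'a': node 19→20 ·f  ** P4@[16:16]
i=17 'b': node 20→7 ·f
i=18 'b': node 7→16  ** P3@[16:18]
i=19 'a': node 16→1 ·f  ** P4@[19:19]
i=20 'b': node 1→7
i=21 'a': node 7→1 ·f  ** P4@[21:21]
i=22 'a': node 1→1 ·f  ** P4@[22:22]
i=23 'c': node 1→2
i=24 'c': node 2→3
i=25 'c': node 3→4  ** P5@[23:25]
i=26 'b': node 4→5
i=27 'a': node 5→6  ** P0@[22:27],P4@[27:27]
i=28 'b': node 6→7 ·f
i=29 'c': node 7→8
i=30 'c': node 8→18 ·f
i=31 'c': node 18→19  ** P5@[29:31]
i=32 'a': node 19→20 ·f  ** P4@[32:32]
i=33 'c': node 20→21  ** P6@[31:33]
i=34 'a': node 21→20 ·f  ** P4@[34:34]
i=35 'a': node 20→1 ·f  ** P4@[35:35]
i=36 'c': node 1→2
i=37 'c': node 2→3
i=38 'c': node 3→4  ** P5@[36:38]
i=39 'b': node 4→5
i=40 'b': node 5→12 ·f
i=41 'b': node 12→12 ·f
i=42 'b': node 12→12 ·f
i=43 'b': node 12→12 ·f
i=44 'b': node 12→12 ·f
i=45 'c': node 12→13
i=46 'a': node 13→14  ** P4@[46:46]
i=47 'c': node 14→15  ** P2@[43:47],P6@[45:47]
i=48 'b': node 15→11 ·f
i=49 'b': node 11→12
i=50 'c': node 12→13
i=51 'a': node 13→14  ** P4@[51:51]
i=52 'c': node 14→15  ** P2@[48:52],P6@[50:52]
i=53 'c': node 15→3 ·f

All matches (sorted): [[2,4],[3,6],[5,4],[9,5],[10,4],[11,4],[14,5],[15,5],[16,4],[18,3],[19,4],[21,4],[22,4],[25,5],[27,0],[27,4],[31,5],[32,4],[33,6],[34,4],[35,4],[38,5],[46,4],[47,2],[47,6],[51,4],[52,2],[52,6]]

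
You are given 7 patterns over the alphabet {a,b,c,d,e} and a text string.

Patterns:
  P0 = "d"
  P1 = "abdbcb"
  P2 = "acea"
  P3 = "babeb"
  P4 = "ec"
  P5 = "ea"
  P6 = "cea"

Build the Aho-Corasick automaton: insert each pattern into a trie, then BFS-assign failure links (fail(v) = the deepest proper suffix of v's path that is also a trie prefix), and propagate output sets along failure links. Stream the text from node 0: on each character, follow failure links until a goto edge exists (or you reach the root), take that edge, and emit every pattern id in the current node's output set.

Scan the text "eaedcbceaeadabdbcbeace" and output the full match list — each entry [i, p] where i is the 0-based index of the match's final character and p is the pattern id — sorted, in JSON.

Build automaton:
Trie nodes:
  n0 'ε': a→2 b→11 c→19 d→1 e→16
  n1 'd': ·  [P0 ends]
  n2 'a': b→3 c→8
  n3 'ab': d→4
  n4 'abd': b→5
  n5 'abdb': c→6
  n6 'abdbc': b→7
  n7 'abdbcb': ·  [P1 ends]
  n8 'ac': e→9
  n9 'ace': a→10
  n10 'acea': ·  [P2 ends]
  n11 'b': a→12
  n12 'ba': b→13
  n13 'bab': e→14
  n14 'babe': b→15
  n15 'babeb': ·  [P3 ends]
  n16 'e': a→18 c→17
  n17 'ec': ·  [P4 ends]
  n18 'ea': ·  [P5 ends]
  n19 'c': e→20
  n20 'ce': a→21
  n21 'cea': ·  [P6 ends]

BFS fail/out derivation:
  n1('d'): parent n0 fail=0; on 'd' 0 → fail=0;  out {0}∪∅={0}
  n2('a'): parent n0 fail=0; on 'a' 0 → fail=0;  out ∅∪∅=∅
  n11('b'): parent n0 fail=0; on 'b' 0 → fail=0;  out ∅∪∅=∅
  n16('e'): parent n0 fail=0; on 'e' 0 → fail=0;  out ∅∪∅=∅
  n19('c'): parent n0 fail=0; on 'c' 0 → fail=0;  out ∅∪∅=∅
  n3('ab'): parent n2 fail=0; on 'b' 0 → fail=11;  out ∅∪∅=∅
  n8('ac'): parent n2 fail=0; on 'c' 0 → fail=19;  out ∅∪∅=∅
  n12('ba'): parent n11 fail=0; on 'a' 0 → fail=2;  out ∅∪∅=∅
  n17('ec'): parent n16 fail=0; on 'c' 0 → fail=19;  out {4}∪∅={4}
  n18('ea'): parent n16 fail=0; on 'a' 0 → fail=2;  out {5}∪∅={5}
  n20('ce'): parent n19 fail=0; on 'e' 0 → fail=16;  out ∅∪∅=∅
  n4('abd'): parent n3 fail=11; on 'd' 11→0 → fail=1;  out ∅∪{0}={0}
  n9('ace'): parent n8 fail=19; on 'e' 19 → fail=20;  out ∅∪∅=∅
  n13('bab'): parent n12 fail=2; on 'b' 2 → fail=3;  out ∅∪∅=∅
  n21('cea'): parent n20 fail=16; on 'a' 16 → fail=18;  out {6}∪{5}={5,6}
  n5('abdb'): parent n4 fail=1; on 'b' 1→0 → fail=11;  out ∅∪∅=∅
  n10('acea'): parent n9 fail=20; on 'a' 20 → fail=21;  out {2}∪{5,6}={2,5,6}
  n14('babe'): parent n13 fail=3; on 'e' 3→11→0 → fail=16;  out ∅∪∅=∅
  n6('abdbc'): parent n5 fail=11; on 'c' 11→0 → fail=19;  out ∅∪∅=∅
  n15('babeb'): parent n14 fail=16; on 'b' 16→0 → fail=11;  out {3}∪∅={3}
  n7('abdbcb'): parent n6 fail=19; on 'b' 19→0 → fail=11;  out {1}∪∅={1}

Scan:
[0] read 'e'  n0⇒n16
[1] read 'a'  n16⇒n18  ** P5@[0:1]
[2] read 'e'  n18⇒n16 (fail-walked)
[3] read 'd'  n16⇒n1 (fail-walked)  ** P0@[3:3]
[4] read 'c'  n1⇒n19 (fail-walked)
[5] read 'b'  n19⇒n11 (fail-walked)
[6] read 'c'  n11⇒n19 (fail-walked)
[7] read 'e'  n19⇒n20
[8] read 'a'  n20⇒n21  ** P5@[7:8],P6@[6:8]
[9] read 'e'  n21⇒n16 (fail-walked)
[10] read 'a'  n16⇒n18  ** P5@[9:10]
[11] read 'd'  n18⇒n1 (fail-walked)  ** P0@[11:11]
[12] read 'a'  n1⇒n2 (fail-walked)
[13] read 'b'  n2⇒n3
[14] read 'd'  n3⇒n4  ** P0@[14:14]
[15] read 'b'  n4⇒n5
[16] read 'c'  n5⇒n6
[17] read 'b'  n6⇒n7  ** P1@[12:17]
[18] read 'e'  n7⇒n16 (fail-walked)
[19] read 'a'  n16⇒n18  ** P5@[18:19]
[20] read 'c'  n18⇒n8 (fail-walked)
[21] read 'e'  n8⇒n9

All matches (sorted): [[1,5],[3,0],[8,5],[8,6],[10,5],[11,0],[14,0],[17,1],[19,5]]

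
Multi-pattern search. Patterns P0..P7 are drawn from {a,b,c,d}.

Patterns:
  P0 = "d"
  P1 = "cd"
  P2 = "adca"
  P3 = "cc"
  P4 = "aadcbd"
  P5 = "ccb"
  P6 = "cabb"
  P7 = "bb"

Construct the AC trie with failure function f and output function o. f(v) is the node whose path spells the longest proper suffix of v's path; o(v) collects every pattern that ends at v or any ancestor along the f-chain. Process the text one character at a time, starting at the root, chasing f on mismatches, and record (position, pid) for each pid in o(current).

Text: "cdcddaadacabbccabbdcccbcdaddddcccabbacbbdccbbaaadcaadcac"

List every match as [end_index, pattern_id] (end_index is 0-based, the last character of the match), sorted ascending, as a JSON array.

Build:
Trie nodes:
  0='ε' goto a→4 b→18 c→2 d→1
  1='d' goto ·  [P0 ends]
  2='c' goto a→15 c→8 d→3
  3='cd' goto ·  [P1 ends]
  4='a' goto a→9 d→5
  5='ad' goto c→6
  6='adc' goto a→7
  7='adca' goto ·  [P2 ends]
  8='cc' goto b→14  [P3 ends]
  9='aa' goto d→10
  10='aad' goto c→11
  11='aadc' goto b→12
  12='aadcb' goto d→13
  13='aadcbd' goto ·  [P4 ends]
  14='ccb' goto ·  [P5 ends]
  15='ca' goto b→16
  16='cab' goto b→17
  17='cabb' goto ·  [P6 ends]
  18='b' goto b→19
  19='bb' goto ·  [P7 ends]

BFS fail/out derivation:
  n1('d'): parent n0 fail=0; on 'd' 0 → fail=0;  out {0}∪∅={0}
  n2('c'): parent n0 fail=0; on 'c' 0 → fail=0;  out ∅∪∅=∅
  n4('a'): parent n0 fail=0; on 'a' 0 → fail=0;  out ∅∪∅=∅
  n18('b'): parent n0 fail=0; on 'b' 0 → fail=0;  out ∅∪∅=∅
  n3('cd'): parent n2 fail=0; on 'd' 0 → fail=1;  out {1}∪{0}={0,1}
  n5('ad'): parent n4 fail=0; on 'd' 0 → fail=1;  out ∅∪{0}={0}
  n8('cc'): parent n2 fail=0; on 'c' 0 → fail=2;  out {3}∪∅={3}
  n9('aa'): parent n4 fail=0; on 'a' 0 → fail=4;  out ∅∪∅=∅
  n15('ca'): parent n2 fail=0; on 'a' 0 → fail=4;  out ∅∪∅=∅
  n19('bb'): parent n18 fail=0; on 'b' 0 → fail=18;  out {7}∪∅={7}
  n6('adc'): parent n5 fail=1; on 'c' 1→0 → fail=2;  out ∅∪∅=∅
  n10('aad'): parent n9 fail=4; on 'd' 4 → fail=5;  out ∅∪{0}={0}
  n14('ccb'): parent n8 fail=2; on 'b' 2→0 → fail=18;  out {5}∪∅={5}
  n16('cab'): parent n15 fail=4; on 'b' 4→0 → fail=18;  out ∅∪∅=∅
  n7('adca'): parent n6 fail=2; on 'a' 2 → fail=15;  out {2}∪∅={2}
  n11('aadc'): parent n10 fail=5; on 'c' 5 → fail=6;  out ∅∪∅=∅
  n17('cabb'): parent n16 fail=18; on 'b' 18 → fail=19;  out {6}∪{7}={6,7}
  n12('aadcb'): parent n11 fail=6; on 'b' 6→2→0 → fail=18;  out ∅∪∅=∅
  n13('aadcbd'): parent n12 fail=18; on 'd' 18→0 → fail=1;  out {4}∪{0}={0,4}

Run:
pos 0 'c': at 2
pos 1 'd': at 3  emit P0@[1:1],P1@[0:1]
pos 2 'c': at 2 (via fail)
pos 3 'd': at 3  emit P0@[3:3],P1@[2:3]
pos 4 'd': at 1 (via fail)  emit P0@[4:4]
pos 5 'a': at 4 (via fail)
pos 6 'a': at 9
pos 7 'd': at 10  emit P0@[7:7]
pos 8 'a': at 4 (via fail)
pos 9 'c': at 2 (via fail)
pos 10 'a': at 15
pos 11 'b': at 16
pos 12 'b': at 17  emit P6@[9:12],P7@[11:12]
pos 13 'c': at 2 (via fail)
pos 14 'c': at 8  emit P3@[13:14]
pos 15 'a': at 15 (via fail)
pos 16 'b': at 16
pos 17 'b': at 17  emit P6@[14:17],P7@[16:17]
pos 18 'd': at 1 (via fail)  emit P0@[18:18]
pos 19 'c': at 2 (via fail)
pos 20 'c': at 8  emit P3@[19:20]
pos 21 'c': at 8 (via fail)  emit P3@[20:21]
pos 22 'b': at 14  emit P5@[20:22]
pos 23 'c': at 2 (via fail)
pos 24 'd': at 3  emit P0@[24:24],P1@[23:24]
pos 25 'a': at 4 (via fail)
pos 26 'd': at 5  emit P0@[26:26]
pos 27 'd': at 1 (via fail)  emit P0@[27:27]
pos 28 'd': at 1 (via fail)  emit P0@[28:28]
pos 29 'd': at 1 (via fail)  emit P0@[29:29]
pos 30 'c': at 2 (via fail)
pos 31 'c': at 8  emit P3@[30:31]
pos 32 'c': at 8 (via fail)  emit P3@[31:32]
pos 33 'a': at 15 (via fail)
pos 34 'b': at 16
pos 35 'b': at 17  emit P6@[32:35],P7@[34:35]
pos 36 'a': at 4 (via fail)
pos 37 'c': at 2 (via fail)
pos 38 'b': at 18 (via fail)
pos 39 'b': at 19  emit P7@[38:39]
pos 40 'd': at 1 (via fail)  emit P0@[40:40]
pos 41 'c': at 2 (via fail)
pos 42 'c': at 8  emit P3@[41:42]
pos 43 'b': at 14  emit P5@[41:43]
pos 44 'b': at 19 (via fail)  emit P7@[43:44]
pos 45 'a': at 4 (via fail)
pos 46 'a': at 9
pos 47 'a': at 9 (via fail)
pos 48 'd': at 10  emit P0@[48:48]
pos 49 'c': at 11
pos 50 'a': at 7 (via fail)  emit P2@[47:50]
pos 51 'a': at 9 (via fail)
pos 52 'd': at 10  emit P0@[52:52]
pos 53 'c': at 11
pos 54 'a': at 7 (via fail)  emit P2@[51:54]
pos 55 'c': at 2 (via fail)

All matches (sorted): [[1,0],[1,1],[3,0],[3,1],[4,0],[7,0],[12,6],[12,7],[14,3],[17,6],[17,7],[18,0],[20,3],[21,3],[22,5],[24,0],[24,1],[26,0],[27,0],[28,0],[29,0],[31,3],[32,3],[35,6],[35,7],[39,7],[40,0],[42,3],[43,5],[44,7],[48,0],[50,2],[52,0],[54,2]]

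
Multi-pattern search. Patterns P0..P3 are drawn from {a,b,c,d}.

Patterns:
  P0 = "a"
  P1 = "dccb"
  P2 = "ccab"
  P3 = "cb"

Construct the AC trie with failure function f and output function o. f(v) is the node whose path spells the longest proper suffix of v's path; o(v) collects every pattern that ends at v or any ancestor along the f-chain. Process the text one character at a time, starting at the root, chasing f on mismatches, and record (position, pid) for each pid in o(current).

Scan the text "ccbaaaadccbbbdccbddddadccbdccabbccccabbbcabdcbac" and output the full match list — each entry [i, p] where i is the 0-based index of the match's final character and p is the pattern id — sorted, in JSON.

Build automaton:
Trie nodes:
  n0 'ε': a→1 c→6 d→2
  n1 'a': ·  ←P0
  n2 'd': c→3
  n3 'dc': c→4
  n4 'dcc': b→5
  n5 'dccb': ·  ←P1
  n6 'c': b→10 c→7
  n7 'cc': a→8
  n8 'cca': b→9
  n9 'ccab': ·  ←P2
  n10 'cb': ·  ←P3

BFS fail/out derivation:
  fail(1) 'a': from fail(0)=0 chase 'a': 0 ⇒ 0;  out={0}∪out(0)={0}
  fail(2) 'd': from fail(0)=0 chase 'd': 0 ⇒ 0;  out=∅∪out(0)=∅
  fail(6) 'c': from fail(0)=0 chase 'c': 0 ⇒ 0;  out=∅∪out(0)=∅
  fail(3) 'dc': from fail(2)=0 chase 'c': 0 ⇒ 6;  out=∅∪out(6)=∅
  fail(7) 'cc': from fail(6)=0 chase 'c': 0 ⇒ 6;  out=∅∪out(6)=∅
  fail(10) 'cb': from fail(6)=0 chase 'b': 0 ⇒ 0;  out={3}∪out(0)={3}
  fail(4) 'dcc': from fail(3)=6 chase 'c': 6 ⇒ 7;  out=∅∪out(7)=∅
  fail(8) 'cca': from fail(7)=6 chase 'a': 6→0 ⇒ 1;  out=∅∪out(1)={0}
  fail(5) 'dccb': from fail(4)=7 chase 'b': 7→6 ⇒ 10;  out={1}∪out(10)={1,3}
  fail(9) 'ccab': from fail(8)=1 chase 'b': 1→0 ⇒ 0;  out={2}∪out(0)={2}

Text stream:
pos 0 'c': at 6
pos 1 'c': at 7
pos 2 'b': at 10 (fail-walked)  emit P3@[1:2]
pos 3 'a': at 1 (fail-walked)  emit P0@[3:3]
pos 4 'a': at 1 (fail-walked)  emit P0@[4:4]
pos 5 'a': at 1 (fail-walked)  emit P0@[5:5]
pos 6 'a': at 1 (fail-walked)  emit P0@[6:6]
pos 7 'd': at 2 (fail-walked)
pos 8 'c': at 3
pos 9 'c': at 4
pos 10 'b': at 5  emit P1@[7:10],P3@[9:10]
pos 11 'b': at 0 (fail-walked)
pos 12 'b': at 0
pos 13 'd': at 2
pos 14 'c': at 3
pos 15 'c': at 4
pos 16 'b': at 5  emit P1@[13:16],P3@[15:16]
pos 17 'd': at 2 (fail-walked)
pos 18 'd': at 2 (fail-walked)
pos 19 'd': at 2 (fail-walked)
pos 20 'd': at 2 (fail-walked)
pos 21 'a': at 1 (fail-walked)  emit P0@[21:21]
pos 22 'd': at 2 (fail-walked)
pos 23 'c': at 3
pos 24 'c': at 4
pos 25 'b': at 5  emit P1@[22:25],P3@[24:25]
pos 26 'd': at 2 (fail-walked)
pos 27 'c': at 3
pos 28 'c': at 4
pos 29 'a': at 8 (fail-walked)  emit P0@[29:29]
pos 30 'b': at 9  emit P2@[27:30]
pos 31 'b': at 0 (fail-walked)
pos 32 'c': at 6
pos 33 'c': at 7
pos 34 'c': at 7 (fail-walked)
pos 35 'c': at 7 (fail-walked)
pos 36 'a': at 8  emit P0@[36:36]
pos 37 'b': at 9  emit P2@[34:37]
pos 38 'b': at 0 (fail-walked)
pos 39 'b': at 0
pos 40 'c': at 6
pos 41 'a': at 1 (fail-walked)  emit P0@[41:41]
pos 42 'b': at 0 (fail-walked)
pos 43 'd': at 2
pos 44 'c': at 3
pos 45 'b': at 10 (fail-walked)  emit P3@[44:45]
pos 46 'a': at 1 (fail-walked)  emit P0@[46:46]
pos 47 'c': at 6 (fail-walked)

Matches: [[2,3],[3,0],[4,0],[5,0],[6,0],[10,1],[10,3],[16,1],[16,3],[21,0],[25,1],[25,3],[29,0],[30,2],[36,0],[37,2],[41,0],[45,3],[46,0]]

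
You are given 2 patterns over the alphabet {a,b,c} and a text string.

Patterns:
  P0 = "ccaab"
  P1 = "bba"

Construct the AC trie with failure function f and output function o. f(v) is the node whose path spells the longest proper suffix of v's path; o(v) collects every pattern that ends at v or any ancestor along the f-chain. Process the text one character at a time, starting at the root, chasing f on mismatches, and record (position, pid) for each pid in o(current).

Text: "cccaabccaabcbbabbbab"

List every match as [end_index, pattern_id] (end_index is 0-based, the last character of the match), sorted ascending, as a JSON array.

Build:
Trie nodes:
  n0 'ε': b→6 c→1
  n1 'c': c→2
  n2 'cc': a→3
  n3 'cca': a→4
  n4 'ccaa': b→5
  n5 'ccaab': ·  ←P0
  n6 'b': b→7
  n7 'bb': a→8
  n8 'bba': ·  ←P1

Failure links (BFS by depth):
  n1('c'): parent n0 fail=0; on 'c' 0 → fail=0;  out ∅∪∅=∅
  n6('b'): parent n0 fail=0; on 'b' 0 → fail=0;  out ∅∪∅=∅
  n2('cc'): parent n1 fail=0; on 'c' 0 → fail=1;  out ∅∪∅=∅
  n7('bb'): parent n6 fail=0; on 'b' 0 → fail=6;  out ∅∪∅=∅
  n3('cca'): parent n2 fail=1; on 'a' 1→0 → fail=0;  out ∅∪∅=∅
  n8('bba'): parent n7 fail=6; on 'a' 6→0 → fail=0;  out {1}∪∅={1}
  n4('ccaa'): parent n3 fail=0; on 'a' 0 → fail=0;  out ∅∪∅=∅
  n5('ccaab'): parent n4 fail=0; on 'b' 0 → fail=6;  out {0}∪∅={0}

Text stream:
i=0 'c': node 0→1
i=1 'c': node 1→2
i=2 'c': node 2→2 (fail-walked)
i=3 'a': node 2→3
i=4 'a': node 3→4
i=5 'b': node 4→5  emit P0@[1:5]
i=6 'c': node 5→1 (fail-walked)
i=7 'c': node 1→2
i=8 'a': node 2→3
i=9 'a': node 3→4
i=10 'b': node 4→5  emit P0@[6:10]
i=11 'c': node 5→1 (fail-walked)
i=12 'b': node 1→6 (fail-walked)
i=13 'b': node 6→7
i=14 'a': node 7→8  emit P1@[12:14]
i=15 'b': node 8→6 (fail-walked)
i=16 'b': node 6→7
i=17 'b': node 7→7 (fail-walked)
i=18 'a': node 7→8  emit P1@[16:18]
i=19 'b': node 8→6 (fail-walked)

All matches (sorted): [[5,0],[10,0],[14,1],[18,1]]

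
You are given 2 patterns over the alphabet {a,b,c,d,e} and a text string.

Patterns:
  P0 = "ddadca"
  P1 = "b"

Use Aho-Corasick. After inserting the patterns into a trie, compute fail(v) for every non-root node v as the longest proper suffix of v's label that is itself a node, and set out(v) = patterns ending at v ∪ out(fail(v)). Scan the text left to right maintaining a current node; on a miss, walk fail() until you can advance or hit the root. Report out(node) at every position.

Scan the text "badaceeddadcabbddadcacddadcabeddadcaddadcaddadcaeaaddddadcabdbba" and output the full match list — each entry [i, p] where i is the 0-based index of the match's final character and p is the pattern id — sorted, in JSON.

Construct AC machine:
Trie (insert patterns):
  0='ε' goto b→7 d→1
  1='d' goto d→2
  2='dd' goto a→3
  3='dda' goto d→4
  4='ddad' goto c→5
  5='ddadc' goto a→6
  6='ddadca' goto ·  [P0 ends]
  7='b' goto ·  [P1 ends]

BFS fail/out derivation:
  fail(1) 'd': from fail(0)=0 chase 'd': 0 ⇒ 0;  out=∅∪out(0)=∅
  fail(7) 'b': from fail(0)=0 chase 'b': 0 ⇒ 0;  out={1}∪out(0)={1}
  fail(2) 'dd': from fail(1)=0 chase 'd': 0 ⇒ 1;  out=∅∪out(1)=∅
  fail(3) 'dda': from fail(2)=1 chase 'a': 1→0 ⇒ 0;  out=∅∪out(0)=∅
  fail(4) 'ddad': from fail(3)=0 chase 'd': 0 ⇒ 1;  out=∅∪out(1)=∅
  fail(5) 'ddadc': from fail(4)=1 chase 'c': 1→0 ⇒ 0;  out=∅∪out(0)=∅
  fail(6) 'ddadca': from fail(5)=0 chase 'a': 0 ⇒ 0;  out={0}∪out(0)={0}

Text stream:
i=0 'b': node 0→7  → match P1@[0:0]
i=1 'a': node 7→0 (via fail)
i=2 'd': node 0→1
i=3 'a': node 1→0 (via fail)
i=4 'c': node 0→0
i=5 'e': node 0→0
i=6 'e': node 0→0
i=7 'd': node 0→1
i=8 'd': node 1→2
i=9 'a': node 2→3
i=10 'd': node 3→4
i=11 'c': node 4→5
i=12 'a': node 5→6  → match P0@[7:12]
i=13 'b': node 6→7 (via fail)  → match P1@[13:13]
i=14 'b': node 7→7 (via fail)  → match P1@[14:14]
i=15 'd': node 7→1 (via fail)
i=16 'd': node 1→2
i=17 'a': node 2→3
i=18 'd': node 3→4
i=19 'c': node 4→5
i=20 'a': node 5→6  → match P0@[15:20]
i=21 'c': node 6→0 (via fail)
i=22 'd': node 0→1
i=23 'd': node 1→2
i=24 'a': node 2→3
i=25 'd': node 3→4
i=26 'c': node 4→5
i=27 'a': node 5→6  → match P0@[22:27]
i=28 'b': node 6→7 (via fail)  → match P1@[28:28]
i=29 'e': node 7→0 (via fail)
i=30 'd': node 0→1
i=31 'd': node 1→2
i=32 'a': node 2→3
i=33 'd': node 3→4
i=34 'c': node 4→5
i=35 'a': node 5→6  → match P0@[30:35]
i=36 'd': node 6→1 (via fail)
i=37 'd': node 1→2
i=38 'a': node 2→3
i=39 'd': node 3→4
i=40 'c': node 4→5
i=41 'a': node 5→6  → match P0@[36:41]
i=42 'd': node 6→1 (via fail)
i=43 'd': node 1→2
i=44 'a': node 2→3
i=45 'd': node 3→4
i=46 'c': node 4→5
i=47 'a': node 5→6  → match P0@[42:47]
i=48 'e': node 6→0 (via fail)
i=49 'a': node 0→0
i=50 'a': node 0→0
i=51 'd': node 0→1
i=52 'd': node 1→2
i=53 'd': node 2→2 (via fail)
i=54 'd': node 2→2 (via fail)
i=55 'a': node 2→3
i=56 'd': node 3→4
i=57 'c': node 4→5
i=58 'a': node 5→6  → match P0@[53:58]
i=59 'b': node 6→7 (via fail)  → match P1@[59:59]
i=60 'd': node 7→1 (via fail)
i=61 'b': node 1→7 (via fail)  → match P1@[61:61]
i=62 'b': node 7→7 (via fail)  → match P1@[62:62]
i=63 'a': node 7→0 (via fail)

Result: [[0,1],[12,0],[13,1],[14,1],[20,0],[27,0],[28,1],[35,0],[41,0],[47,0],[58,0],[59,1],[61,1],[62,1]]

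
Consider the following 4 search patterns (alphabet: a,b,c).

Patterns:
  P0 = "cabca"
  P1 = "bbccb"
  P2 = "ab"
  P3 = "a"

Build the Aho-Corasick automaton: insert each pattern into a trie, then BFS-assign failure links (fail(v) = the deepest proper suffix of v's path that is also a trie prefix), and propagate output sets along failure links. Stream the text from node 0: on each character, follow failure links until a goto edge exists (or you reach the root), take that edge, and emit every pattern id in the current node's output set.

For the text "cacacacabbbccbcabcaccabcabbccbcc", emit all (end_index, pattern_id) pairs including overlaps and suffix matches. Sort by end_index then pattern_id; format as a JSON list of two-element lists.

Build:
Trie nodes:
  n0 'ε': a→11 b→6 c→1
  n1 'c': a→2
  n2 'ca': b→3
  n3 'cab': c→4
  n4 'cabc': a→5
  n5 'cabca': ·  [P0 ends]
  n6 'b': b→7
  n7 'bb': c→8
  n8 'bbc': c→9
  n9 'bbcc': b→10
  n10 'bbccb': ·  [P1 ends]
  n11 'a': b→12  [P3 ends]
  n12 'ab': ·  [P2 ends]

Failure links (BFS by depth):
  fail(1) 'c': from fail(0)=0 chase 'c': 0 ⇒ 0;  out=∅∪out(0)=∅
  fail(6) 'b': from fail(0)=0 chase 'b': 0 ⇒ 0;  out=∅∪out(0)=∅
  fail(11) 'a': from fail(0)=0 chase 'a': 0 ⇒ 0;  out={3}∪out(0)={3}
  fail(2) 'ca': from fail(1)=0 chase 'a': 0 ⇒ 11;  out=∅∪out(11)={3}
  fail(7) 'bb': from fail(6)=0 chase 'b': 0 ⇒ 6;  out=∅∪out(6)=∅
  fail(12) 'ab': from fail(11)=0 chase 'b': 0 ⇒ 6;  out={2}∪out(6)={2}
  fail(3) 'cab': from fail(2)=11 chase 'b': 11 ⇒ 12;  out=∅∪out(12)={2}
  fail(8) 'bbc': from fail(7)=6 chase 'c': 6→0 ⇒ 1;  out=∅∪out(1)=∅
  fail(4) 'cabc': from fail(3)=12 chase 'c': 12→6→0 ⇒ 1;  out=∅∪out(1)=∅
  fail(9) 'bbcc': from fail(8)=1 chase 'c': 1→0 ⇒ 1;  out=∅∪out(1)=∅
  fail(5) 'cabca': from fail(4)=1 chase 'a': 1 ⇒ 2;  out={0}∪out(2)={0,3}
  fail(10) 'bbccb': from fail(9)=1 chase 'b': 1→0 ⇒ 6;  out={1}∪out(6)={1}

Text stream:
[0] read 'c'  n0⇒n1
[1] read 'a'  n1⇒n2  → match P3@[1:1]
[2] read 'c'  n2⇒n1 (via fail)
[3] read 'a'  n1⇒n2  → match P3@[3:3]
[4] read 'c'  n2⇒n1 (via fail)
[5] read 'a'  n1⇒n2  → match P3@[5:5]
[6] read 'c'  n2⇒n1 (via fail)
[7] read 'a'  n1⇒n2  → match P3@[7:7]
[8] read 'b'  n2⇒n3  → match P2@[7:8]
[9] read 'b'  n3⇒n7 (via fail)
[10] read 'b'  n7⇒n7 (via fail)
[11] read 'c'  n7⇒n8
[12] read 'c'  n8⇒n9
[13] read 'b'  n9⇒n10  → match P1@[9:13]
[14] read 'c'  n10⇒n1 (via fail)
[15] read 'a'  n1⇒n2  → match P3@[15:15]
[16] read 'b'  n2⇒n3  → match P2@[15:16]
[17] read 'c'  n3⇒n4
[18] read 'a'  n4⇒n5  → match P0@[14:18],P3@[18:18]
[19] read 'c'  n5⇒n1 (via fail)
[20] read 'c'  n1⇒n1 (via fail)
[21] read 'a'  n1⇒n2  → match P3@[21:21]
[22] read 'b'  n2⇒n3  → match P2@[21:22]
[23] read 'c'  n3⇒n4
[24] read 'a'  n4⇒n5  → match P0@[20:24],P3@[24:24]
[25] read 'b'  n5⇒n3 (via fail)  → match P2@[24:25]
[26] read 'b'  n3⇒n7 (via fail)
[27] read 'c'  n7⇒n8
[28] read 'c'  n8⇒n9
[29] read 'b'  n9⇒n10  → match P1@[25:29]
[30] read 'c'  n10⇒n1 (via fail)
[31] read 'c'  n1⇒n1 (via fail)

Result: [[1,3],[3,3],[5,3],[7,3],[8,2],[13,1],[15,3],[16,2],[18,0],[18,3],[21,3],[22,2],[24,0],[24,3],[25,2],[29,1]]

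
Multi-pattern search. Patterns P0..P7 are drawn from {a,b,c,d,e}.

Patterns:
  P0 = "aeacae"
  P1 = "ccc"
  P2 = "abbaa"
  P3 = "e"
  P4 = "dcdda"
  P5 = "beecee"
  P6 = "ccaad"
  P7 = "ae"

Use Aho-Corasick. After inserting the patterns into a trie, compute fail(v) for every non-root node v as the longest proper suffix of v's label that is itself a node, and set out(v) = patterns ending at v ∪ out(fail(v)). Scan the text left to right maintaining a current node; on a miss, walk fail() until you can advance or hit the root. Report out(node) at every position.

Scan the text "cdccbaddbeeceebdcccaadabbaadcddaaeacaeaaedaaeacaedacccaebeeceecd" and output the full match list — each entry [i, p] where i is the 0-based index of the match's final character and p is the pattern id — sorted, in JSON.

Build automaton:
Trie nodes:
  0='ε' goto a→1 b→20 c→7 d→15 e→14
  1='a' goto b→10 e→2
  2='ae' goto a→3  ←P7
  3='aea' goto c→4
  4='aeac' goto a→5
  5='aeaca' goto e→6
  6='aeacae' goto ·  ←P0
  7='c' goto c→8
  8='cc' goto a→26 c→9
  9='ccc' goto ·  ←P1
  10='ab' goto b→11
  11='abb' goto a→12
  12='abba' goto a→13
  13='abbaa' goto ·  ←P2
  14='e' goto ·  ←P3
  15='d' goto c→16
  16='dc' goto d→17
  17='dcd' goto d→18
  18='dcdd' goto a→19
  19='dcdda' goto ·  ←P4
  20='b' goto e→21
  21='be' goto e→22
  22='bee' goto c→23
  23='beec' goto e→24
  24='beece' goto e→25
  25='beecee' goto ·  ←P5
  26='cca' goto a→27
  27='ccaa' goto d→28
  28='ccaad' goto ·  ←P6

Failure links (BFS by depth):
  fail(1) 'a': from fail(0)=0 chase 'a': 0 ⇒ 0;  out=∅∪out(0)=∅
  fail(7) 'c': from fail(0)=0 chase 'c': 0 ⇒ 0;  out=∅∪out(0)=∅
  fail(14) 'e': from fail(0)=0 chase 'e': 0 ⇒ 0;  out={3}∪out(0)={3}
  fail(15) 'd': from fail(0)=0 chase 'd': 0 ⇒ 0;  out=∅∪out(0)=∅
  fail(20) 'b': from fail(0)=0 chase 'b': 0 ⇒ 0;  out=∅∪out(0)=∅
  fail(2) 'ae': from fail(1)=0 chase 'e': 0 ⇒ 14;  out={7}∪out(14)={3,7}
  fail(8) 'cc': from fail(7)=0 chase 'c': 0 ⇒ 7;  out=∅∪out(7)=∅
  fail(10) 'ab': from fail(1)=0 chase 'b': 0 ⇒ 20;  out=∅∪out(20)=∅
  fail(16) 'dc': from fail(15)=0 chase 'c': 0 ⇒ 7;  out=∅∪out(7)=∅
  fail(21) 'be': from fail(20)=0 chase 'e': 0 ⇒ 14;  out=∅∪out(14)={3}
  fail(3) 'aea': from fail(2)=14 chase 'a': 14→0 ⇒ 1;  out=∅∪out(1)=∅
  fail(9) 'ccc': from fail(8)=7 chase 'c': 7 ⇒ 8;  out={1}∪out(8)={1}
  fail(11) 'abb': from fail(10)=20 chase 'b': 20→0 ⇒ 20;  out=∅∪out(20)=∅
  fail(17) 'dcd': from fail(16)=7 chase 'd': 7→0 ⇒ 15;  out=∅∪out(15)=∅
  fail(22) 'bee': from fail(21)=14 chase 'e': 14→0 ⇒ 14;  out=∅∪out(14)={3}
  fail(26) 'cca': from fail(8)=7 chase 'a': 7→0 ⇒ 1;  out=∅∪out(1)=∅
  fail(4) 'aeac': from fail(3)=1 chase 'c': 1→0 ⇒ 7;  out=∅∪out(7)=∅
  fail(12) 'abba': from fail(11)=20 chase 'a': 20→0 ⇒ 1;  out=∅∪out(1)=∅
  fail(18) 'dcdd': from fail(17)=15 chase 'd': 15→0 ⇒ 15;  out=∅∪out(15)=∅
  fail(23) 'beec': from fail(22)=14 chase 'c': 14→0 ⇒ 7;  out=∅∪out(7)=∅
  fail(27) 'ccaa': from fail(26)=1 chase 'a': 1→0 ⇒ 1;  out=∅∪out(1)=∅
  fail(5) 'aeaca': from fail(4)=7 chase 'a': 7→0 ⇒ 1;  out=∅∪out(1)=∅
  fail(13) 'abbaa': from fail(12)=1 chase 'a': 1→0 ⇒ 1;  out={2}∪out(1)={2}
  fail(19) 'dcdda': from fail(18)=15 chase 'a': 15→0 ⇒ 1;  out={4}∪out(1)={4}
  fail(24) 'beece': from fail(23)=7 chase 'e': 7→0 ⇒ 14;  out=∅∪out(14)={3}
  fail(28) 'ccaad': from fail(27)=1 chase 'd': 1→0 ⇒ 15;  out={6}∪out(15)={6}
  fail(6) 'aeacae': from fail(5)=1 chase 'e': 1 ⇒ 2;  out={0}∪out(2)={0,3,7}
  fail(25) 'beecee': from fail(24)=14 chase 'e': 14→0 ⇒ 14;  out={5}∪out(14)={3,5}

Scan:
i=0 'c': node 0→7
i=1 'd': node 7→15 (via fail)
i=2 'c': node 15→16
i=3 'c': node 16→8 (via fail)
i=4 'b': node 8→20 (via fail)
i=5 'a': node 20→1 (via fail)
i=6 'd': node 1→15 (via fail)
i=7 'd': node 15→15 (via fail)
i=8 'b': node 15→20 (via fail)
i=9 'e': node 20→21  → match P3@[9:9]
i=10 'e': node 21→22  → match P3@[10:10]
i=11 'c': node 22→23
i=12 'e': node 23→24  → match P3@[12:12]
i=13 'e': node 24→25  → match P3@[13:13],P5@[8:13]
i=14 'b': node 25→20 (via fail)
i=15 'd': node 20→15 (via fail)
i=16 'c': node 15→16
i=17 'c': node 16→8 (via fail)
i=18 'c': node 8→9  → match P1@[16:18]
i=19 'a': node 9→26 (via fail)
i=20 'a': node 26→27
i=21 'd': node 27→28  → match P6@[17:21]
i=22 'a': node 28→1 (via fail)
i=23 'b': node 1→10
i=24 'b': node 10→11
i=25 'a': node 11→12
i=26 'a': node 12→13  → match P2@[22:26]
i=27 'd': node 13→15 (via fail)
i=28 'c': node 15→16
i=29 'd': node 16→17
i=30 'd': node 17→18
i=31 'a': node 18→19  → match P4@[27:31]
i=32 'a': node 19→1 (via fail)
i=33 'e': node 1→2  → match P3@[33:33],P7@[32:33]
i=34 'a': node 2→3
i=35 'c': node 3→4
i=36 'a': node 4→5
i=37 'e': node 5→6  → match P0@[32:37],P3@[37:37],P7@[36:37]
i=38 'a': node 6→3 (via fail)
i=39 'a': node 3→1 (via fail)
i=40 'e': node 1→2  → match P3@[40:40],P7@[39:40]
i=41 'd': node 2→15 (via fail)
i=42 'a': node 15→1 (via fail)
i=43 'a': node 1→1 (via fail)
i=44 'e': node 1→2  → match P3@[44:44],P7@[43:44]
i=45 'a': node 2→3
i=46 'c': node 3→4
i=47 'a': node 4→5
i=48 'e': node 5→6  → match P0@[43:48],P3@[48:48],P7@[47:48]
i=49 'd': node 6→15 (via fail)
i=50 'a': node 15→1 (via fail)
i=51 'c': node 1→7 (via fail)
i=52 'c': node 7→8
i=53 'c': node 8→9  → match P1@[51:53]
i=54 'a': node 9→26 (via fail)
i=55 'e': node 26→2 (via fail)  → match P3@[55:55],P7@[54:55]
i=56 'b': node 2→20 (via fail)
i=57 'e': node 20→21  → match P3@[57:57]
i=58 'e': node 21→22  → match P3@[58:58]
i=59 'c': node 22→23
i=60 'e': node 23→24  → match P3@[60:60]
i=61 'e': node 24→25  → match P3@[61:61],P5@[56:61]
i=62 'c': node 25→7 (via fail)
i=63 'd': node 7→15 (via fail)

Matches: [[9,3],[10,3],[12,3],[13,3],[13,5],[18,1],[21,6],[26,2],[31,4],[33,3],[33,7],[37,0],[37,3],[37,7],[40,3],[40,7],[44,3],[44,7],[48,0],[48,3],[48,7],[53,1],[55,3],[55,7],[57,3],[58,3],[60,3],[61,3],[61,5]]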